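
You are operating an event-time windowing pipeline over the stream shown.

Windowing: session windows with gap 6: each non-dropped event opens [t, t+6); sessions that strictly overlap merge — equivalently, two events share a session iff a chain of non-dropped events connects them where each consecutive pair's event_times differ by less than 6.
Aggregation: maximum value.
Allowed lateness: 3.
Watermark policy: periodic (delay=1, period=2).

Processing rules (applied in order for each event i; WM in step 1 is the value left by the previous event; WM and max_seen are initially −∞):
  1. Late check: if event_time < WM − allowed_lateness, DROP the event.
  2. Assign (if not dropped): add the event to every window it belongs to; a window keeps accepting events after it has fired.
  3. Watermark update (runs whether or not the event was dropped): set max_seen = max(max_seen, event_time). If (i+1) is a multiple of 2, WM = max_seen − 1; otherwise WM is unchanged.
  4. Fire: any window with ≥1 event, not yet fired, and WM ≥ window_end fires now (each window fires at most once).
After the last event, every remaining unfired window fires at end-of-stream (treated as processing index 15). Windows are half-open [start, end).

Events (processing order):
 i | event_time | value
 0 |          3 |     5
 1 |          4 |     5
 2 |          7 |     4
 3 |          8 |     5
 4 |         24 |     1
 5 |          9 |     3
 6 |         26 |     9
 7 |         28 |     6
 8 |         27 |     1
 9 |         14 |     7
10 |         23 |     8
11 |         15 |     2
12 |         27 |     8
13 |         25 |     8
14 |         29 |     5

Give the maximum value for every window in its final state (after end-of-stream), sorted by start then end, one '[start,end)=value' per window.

i=0 t=3 v=5: → [3,9); WM=−∞
i=1 t=4 v=5: → [3,10); WM=3
i=2 t=7 v=4: → [3,13); WM=3
i=3 t=8 v=5: → [3,14); WM=7
i=4 t=24 v=1: → [24,30); WM=7
i=5 t=9 v=3: → [3,15); WM=23
i=6 t=26 v=9: → [24,32); WM=23
i=7 t=28 v=6: → [24,34); WM=27
i=8 t=27 v=1: → [24,34); WM=27
i=9 t=14 v=7: DROP (t<27-3); WM=27
i=10 t=23 v=8: DROP (t<27-3); WM=27
i=11 t=15 v=2: DROP (t<27-3); WM=27
i=12 t=27 v=8: → [24,34); WM=27
i=13 t=25 v=8: → [24,34); WM=27
i=14 t=29 v=5: → [24,35); WM=27

[3,15)=5 [24,35)=9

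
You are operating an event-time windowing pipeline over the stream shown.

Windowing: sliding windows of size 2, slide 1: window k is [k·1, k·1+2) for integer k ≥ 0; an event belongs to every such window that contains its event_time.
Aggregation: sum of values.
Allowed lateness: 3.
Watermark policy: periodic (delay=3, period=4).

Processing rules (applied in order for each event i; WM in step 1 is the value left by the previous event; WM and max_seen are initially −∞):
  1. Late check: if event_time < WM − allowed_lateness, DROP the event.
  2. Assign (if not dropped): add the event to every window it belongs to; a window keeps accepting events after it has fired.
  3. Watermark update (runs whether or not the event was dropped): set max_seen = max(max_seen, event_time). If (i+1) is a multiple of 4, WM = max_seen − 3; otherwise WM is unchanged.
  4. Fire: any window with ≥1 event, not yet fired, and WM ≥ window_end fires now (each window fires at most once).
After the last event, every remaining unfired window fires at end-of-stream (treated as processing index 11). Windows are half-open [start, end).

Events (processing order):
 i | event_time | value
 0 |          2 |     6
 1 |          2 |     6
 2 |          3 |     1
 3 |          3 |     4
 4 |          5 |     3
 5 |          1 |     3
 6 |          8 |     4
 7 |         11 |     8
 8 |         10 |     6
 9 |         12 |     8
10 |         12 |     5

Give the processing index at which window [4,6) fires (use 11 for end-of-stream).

i=0 t=2 v=6: → [2,4),[1,3); WM=−∞
i=1 t=2 v=6: → [2,4),[1,3); WM=−∞
i=2 t=3 v=1: → [3,5),[2,4); WM=−∞
i=3 t=3 v=4: → [3,5),[2,4); WM=0
i=4 t=5 v=3: → [5,7),[4,6); WM=0
i=5 t=1 v=3: → [1,3),[0,2); WM=0
i=6 t=8 v=4: → [8,10),[7,9); WM=0
i=7 t=11 v=8: → [11,13),[10,12); WM=8; [0,2) fires=3 [1,3) fires=15 [2,4) fires=17 [3,5) fires=5 [4,6) fires=3 [5,7) fires=3
i=8 t=10 v=6: → [10,12),[9,11); WM=8
i=9 t=12 v=8: → [12,14),[11,13); WM=8
i=10 t=12 v=5: → [12,14),[11,13); WM=8

7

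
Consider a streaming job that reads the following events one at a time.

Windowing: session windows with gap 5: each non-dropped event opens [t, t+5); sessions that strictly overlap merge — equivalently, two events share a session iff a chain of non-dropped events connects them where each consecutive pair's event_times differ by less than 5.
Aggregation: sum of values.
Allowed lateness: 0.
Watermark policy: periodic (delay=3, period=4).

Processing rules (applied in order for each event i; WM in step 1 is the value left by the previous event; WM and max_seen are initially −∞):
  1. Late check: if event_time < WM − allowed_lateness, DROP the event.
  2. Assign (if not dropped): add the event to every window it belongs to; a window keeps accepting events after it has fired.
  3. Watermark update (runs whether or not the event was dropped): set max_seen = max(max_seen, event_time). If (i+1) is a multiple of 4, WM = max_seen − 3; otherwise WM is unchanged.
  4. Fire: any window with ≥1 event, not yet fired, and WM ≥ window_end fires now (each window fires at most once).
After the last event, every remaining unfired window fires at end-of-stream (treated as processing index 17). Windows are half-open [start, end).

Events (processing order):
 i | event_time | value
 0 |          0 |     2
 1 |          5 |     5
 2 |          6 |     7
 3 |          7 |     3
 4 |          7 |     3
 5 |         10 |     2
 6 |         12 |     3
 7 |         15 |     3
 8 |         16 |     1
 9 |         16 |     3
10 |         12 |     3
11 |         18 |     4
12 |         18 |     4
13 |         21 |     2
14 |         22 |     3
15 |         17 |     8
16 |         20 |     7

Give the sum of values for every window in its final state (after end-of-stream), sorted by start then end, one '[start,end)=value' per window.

i=0 t=0 v=2: → [0,5); WM=−∞
i=1 t=5 v=5: → [5,10); WM=−∞
i=2 t=6 v=7: → [5,11); WM=−∞
i=3 t=7 v=3: → [5,12); WM=4
i=4 t=7 v=3: → [5,12); WM=4
i=5 t=10 v=2: → [5,15); WM=4
i=6 t=12 v=3: → [5,17); WM=4
i=7 t=15 v=3: → [5,20); WM=12
i=8 t=16 v=1: → [5,21); WM=12
i=9 t=16 v=3: → [5,21); WM=12
i=10 t=12 v=3: → [5,21); WM=12
i=11 t=18 v=4: → [5,23); WM=15
i=12 t=18 v=4: → [5,23); WM=15
i=13 t=21 v=2: → [5,26); WM=15
i=14 t=22 v=3: → [5,27); WM=15
i=15 t=17 v=8: → [5,27); WM=19
i=16 t=20 v=7: → [5,27); WM=19

[0,5)=2 [5,27)=61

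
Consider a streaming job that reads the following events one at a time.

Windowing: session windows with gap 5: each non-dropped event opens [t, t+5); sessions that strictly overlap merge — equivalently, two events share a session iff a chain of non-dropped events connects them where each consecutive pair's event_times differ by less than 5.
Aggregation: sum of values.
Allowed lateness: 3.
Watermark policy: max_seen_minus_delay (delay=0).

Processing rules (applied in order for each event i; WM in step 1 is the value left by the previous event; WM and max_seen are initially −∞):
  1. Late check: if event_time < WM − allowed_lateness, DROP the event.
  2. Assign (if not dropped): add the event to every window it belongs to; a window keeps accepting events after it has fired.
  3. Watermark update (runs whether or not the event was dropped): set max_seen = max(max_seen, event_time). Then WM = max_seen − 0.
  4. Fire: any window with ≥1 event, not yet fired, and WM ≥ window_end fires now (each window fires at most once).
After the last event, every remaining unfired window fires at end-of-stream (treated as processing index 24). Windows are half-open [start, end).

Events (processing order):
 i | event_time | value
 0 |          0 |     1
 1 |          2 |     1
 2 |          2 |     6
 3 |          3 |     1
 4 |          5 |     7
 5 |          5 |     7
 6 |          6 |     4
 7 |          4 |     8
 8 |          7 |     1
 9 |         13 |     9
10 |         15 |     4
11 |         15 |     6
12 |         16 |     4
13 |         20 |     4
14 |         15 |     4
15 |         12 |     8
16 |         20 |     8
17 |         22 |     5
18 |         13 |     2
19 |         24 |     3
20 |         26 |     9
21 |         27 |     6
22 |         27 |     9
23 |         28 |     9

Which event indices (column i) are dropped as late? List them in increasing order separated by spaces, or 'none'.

14 15 18

i=0 t=0 v=1: → [0,5); WM=0
i=1 t=2 v=1: → [0,7); WM=2
i=2 t=2 v=6: → [0,7); WM=2
i=3 t=3 v=1: → [0,8); WM=3
i=4 t=5 v=7: → [0,10); WM=5
i=5 t=5 v=7: → [0,10); WM=5
i=6 t=6 v=4: → [0,11); WM=6
i=7 t=4 v=8: → [0,11); WM=6
i=8 t=7 v=1: → [0,12); WM=7
i=9 t=13 v=9: → [13,18); WM=13
i=10 t=15 v=4: → [13,20); WM=15
i=11 t=15 v=6: → [13,20); WM=15
i=12 t=16 v=4: → [13,21); WM=16
i=13 t=20 v=4: → [13,25); WM=20
i=14 t=15 v=4: DROP (t<20-3); WM=20
i=15 t=12 v=8: DROP (t<20-3); WM=20
i=16 t=20 v=8: → [13,25); WM=20
i=17 t=22 v=5: → [13,27); WM=22
i=18 t=13 v=2: DROP (t<22-3); WM=22
i=19 t=24 v=3: → [13,29); WM=24
i=20 t=26 v=9: → [13,31); WM=26
i=21 t=27 v=6: → [13,32); WM=27
i=22 t=27 v=9: → [13,32); WM=27
i=23 t=28 v=9: → [13,33); WM=28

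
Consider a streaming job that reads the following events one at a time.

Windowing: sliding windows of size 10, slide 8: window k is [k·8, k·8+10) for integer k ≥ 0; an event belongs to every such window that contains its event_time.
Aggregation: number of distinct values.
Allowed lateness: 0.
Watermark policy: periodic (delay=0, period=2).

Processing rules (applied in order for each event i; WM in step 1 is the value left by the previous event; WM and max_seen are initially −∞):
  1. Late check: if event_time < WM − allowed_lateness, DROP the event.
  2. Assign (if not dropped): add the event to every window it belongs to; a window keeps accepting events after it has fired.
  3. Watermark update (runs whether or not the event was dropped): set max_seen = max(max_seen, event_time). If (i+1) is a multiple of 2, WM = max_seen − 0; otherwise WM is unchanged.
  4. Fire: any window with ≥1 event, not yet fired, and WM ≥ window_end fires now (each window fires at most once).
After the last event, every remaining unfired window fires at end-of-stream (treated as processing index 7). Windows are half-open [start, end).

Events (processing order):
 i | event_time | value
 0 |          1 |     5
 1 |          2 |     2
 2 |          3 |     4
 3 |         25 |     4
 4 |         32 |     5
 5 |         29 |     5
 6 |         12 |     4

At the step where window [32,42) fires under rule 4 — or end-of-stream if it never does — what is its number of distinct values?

1

i=0 t=1 v=5: → [0,10); WM=−∞
i=1 t=2 v=2: → [0,10); WM=2
i=2 t=3 v=4: → [0,10); WM=2
i=3 t=25 v=4: → [24,34),[16,26); WM=25; [0,10) fires=3
i=4 t=32 v=5: → [32,42),[24,34); WM=25
i=5 t=29 v=5: → [24,34); WM=32; [16,26) fires=1
i=6 t=12 v=4: DROP (t<32-0); WM=32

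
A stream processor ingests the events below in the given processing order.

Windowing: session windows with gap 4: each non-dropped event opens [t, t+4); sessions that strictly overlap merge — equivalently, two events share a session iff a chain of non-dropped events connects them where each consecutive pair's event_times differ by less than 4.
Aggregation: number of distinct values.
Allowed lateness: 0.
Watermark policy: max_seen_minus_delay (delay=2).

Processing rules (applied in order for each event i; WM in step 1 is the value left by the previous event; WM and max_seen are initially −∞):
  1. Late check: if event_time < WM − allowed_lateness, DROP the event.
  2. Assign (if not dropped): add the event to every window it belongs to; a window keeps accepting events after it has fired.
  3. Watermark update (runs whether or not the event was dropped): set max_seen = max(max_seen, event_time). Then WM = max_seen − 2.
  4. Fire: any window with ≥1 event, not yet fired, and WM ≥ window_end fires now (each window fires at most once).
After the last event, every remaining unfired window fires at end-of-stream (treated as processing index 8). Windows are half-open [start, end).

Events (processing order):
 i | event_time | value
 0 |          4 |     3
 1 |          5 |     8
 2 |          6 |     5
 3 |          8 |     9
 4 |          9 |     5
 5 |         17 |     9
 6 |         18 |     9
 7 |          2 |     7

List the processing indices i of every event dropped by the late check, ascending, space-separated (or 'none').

i=0 t=4 v=3: → [4,8); WM=2
i=1 t=5 v=8: → [4,9); WM=3
i=2 t=6 v=5: → [4,10); WM=4
i=3 t=8 v=9: → [4,12); WM=6
i=4 t=9 v=5: → [4,13); WM=7
i=5 t=17 v=9: → [17,21); WM=15
i=6 t=18 v=9: → [17,22); WM=16
i=7 t=2 v=7: DROP (t<16-0); WM=16

7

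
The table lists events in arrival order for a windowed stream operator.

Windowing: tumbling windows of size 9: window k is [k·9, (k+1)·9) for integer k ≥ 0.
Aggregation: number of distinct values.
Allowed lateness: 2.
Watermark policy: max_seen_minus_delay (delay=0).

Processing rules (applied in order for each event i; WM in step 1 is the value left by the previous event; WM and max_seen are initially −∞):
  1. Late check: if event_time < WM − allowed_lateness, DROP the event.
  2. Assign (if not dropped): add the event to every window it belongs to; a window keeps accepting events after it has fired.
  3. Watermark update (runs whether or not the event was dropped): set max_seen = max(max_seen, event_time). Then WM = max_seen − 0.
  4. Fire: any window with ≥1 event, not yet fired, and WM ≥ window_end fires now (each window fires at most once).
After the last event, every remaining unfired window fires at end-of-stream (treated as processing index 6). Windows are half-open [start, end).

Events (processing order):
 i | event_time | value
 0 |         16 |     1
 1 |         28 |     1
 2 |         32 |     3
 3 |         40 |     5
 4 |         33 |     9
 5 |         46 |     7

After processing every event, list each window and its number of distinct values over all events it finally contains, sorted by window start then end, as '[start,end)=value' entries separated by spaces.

[9,18)=1 [27,36)=2 [36,45)=1 [45,54)=1

i=0 t=16 v=1: → [9,18); WM=16
i=1 t=28 v=1: → [27,36); WM=28; [9,18) fires=1
i=2 t=32 v=3: → [27,36); WM=32
i=3 t=40 v=5: → [36,45); WM=40; [27,36) fires=2
i=4 t=33 v=9: DROP (t<40-2); WM=40
i=5 t=46 v=7: → [45,54); WM=46; [36,45) fires=1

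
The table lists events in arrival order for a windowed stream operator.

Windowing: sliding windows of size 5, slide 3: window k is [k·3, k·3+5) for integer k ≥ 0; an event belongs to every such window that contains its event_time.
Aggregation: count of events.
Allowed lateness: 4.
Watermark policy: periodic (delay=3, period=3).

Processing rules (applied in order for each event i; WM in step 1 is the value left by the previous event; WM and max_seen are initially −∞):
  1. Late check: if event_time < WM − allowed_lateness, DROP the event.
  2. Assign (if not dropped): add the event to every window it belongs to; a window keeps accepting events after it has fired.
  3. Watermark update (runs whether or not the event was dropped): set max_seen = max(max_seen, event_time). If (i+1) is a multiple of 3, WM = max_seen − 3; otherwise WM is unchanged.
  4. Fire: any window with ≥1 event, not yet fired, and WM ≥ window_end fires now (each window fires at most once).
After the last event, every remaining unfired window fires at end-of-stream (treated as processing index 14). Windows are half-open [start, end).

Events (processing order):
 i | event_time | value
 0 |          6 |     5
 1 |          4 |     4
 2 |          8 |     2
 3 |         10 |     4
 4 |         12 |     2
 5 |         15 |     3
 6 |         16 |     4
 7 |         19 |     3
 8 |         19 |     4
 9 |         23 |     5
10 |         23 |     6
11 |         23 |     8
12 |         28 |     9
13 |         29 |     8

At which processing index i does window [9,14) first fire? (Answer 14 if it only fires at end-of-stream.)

i=0 t=6 v=5: → [6,11),[3,8); WM=−∞
i=1 t=4 v=4: → [3,8),[0,5); WM=−∞
i=2 t=8 v=2: → [6,11); WM=5; [0,5) fires=1
i=3 t=10 v=4: → [9,14),[6,11); WM=5
i=4 t=12 v=2: → [12,17),[9,14); WM=5
i=5 t=15 v=3: → [15,20),[12,17); WM=12; [3,8) fires=2 [6,11) fires=3
i=6 t=16 v=4: → [15,20),[12,17); WM=12
i=7 t=19 v=3: → [18,23),[15,20); WM=12
i=8 t=19 v=4: → [18,23),[15,20); WM=16; [9,14) fires=2
i=9 t=23 v=5: → [21,26); WM=16
i=10 t=23 v=6: → [21,26); WM=16
i=11 t=23 v=8: → [21,26); WM=20; [12,17) fires=3 [15,20) fires=4
i=12 t=28 v=9: → [27,32),[24,29); WM=20
i=13 t=29 v=8: → [27,32); WM=20

8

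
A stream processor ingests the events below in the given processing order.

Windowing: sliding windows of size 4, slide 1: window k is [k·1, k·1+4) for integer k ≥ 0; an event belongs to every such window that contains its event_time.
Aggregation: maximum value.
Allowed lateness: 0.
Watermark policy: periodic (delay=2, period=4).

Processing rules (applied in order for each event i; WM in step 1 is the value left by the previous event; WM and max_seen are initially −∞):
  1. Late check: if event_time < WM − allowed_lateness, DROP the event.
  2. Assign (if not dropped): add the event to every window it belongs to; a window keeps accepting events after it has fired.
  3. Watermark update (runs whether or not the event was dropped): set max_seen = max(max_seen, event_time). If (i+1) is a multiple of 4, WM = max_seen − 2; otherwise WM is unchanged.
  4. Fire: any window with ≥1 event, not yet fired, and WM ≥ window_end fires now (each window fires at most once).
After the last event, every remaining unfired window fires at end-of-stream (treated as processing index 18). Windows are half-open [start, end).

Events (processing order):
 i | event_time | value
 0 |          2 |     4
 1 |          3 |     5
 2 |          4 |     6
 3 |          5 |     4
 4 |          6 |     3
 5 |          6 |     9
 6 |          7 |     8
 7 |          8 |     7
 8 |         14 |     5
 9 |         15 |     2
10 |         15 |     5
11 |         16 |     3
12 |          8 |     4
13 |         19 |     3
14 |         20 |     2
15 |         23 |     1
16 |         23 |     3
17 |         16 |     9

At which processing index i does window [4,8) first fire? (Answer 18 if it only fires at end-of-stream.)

11

i=0 t=2 v=4: → [2,6),[1,5),[0,4); WM=−∞
i=1 t=3 v=5: → [3,7),[2,6),[1,5),[0,4); WM=−∞
i=2 t=4 v=6: → [4,8),[3,7),[2,6),[1,5); WM=−∞
i=3 t=5 v=4: → [5,9),[4,8),[3,7),[2,6); WM=3
i=4 t=6 v=3: → [6,10),[5,9),[4,8),[3,7); WM=3
i=5 t=6 v=9: → [6,10),[5,9),[4,8),[3,7); WM=3
i=6 t=7 v=8: → [7,11),[6,10),[5,9),[4,8); WM=3
i=7 t=8 v=7: → [8,12),[7,11),[6,10),[5,9); WM=6; [0,4) fires=5 [1,5) fires=6 [2,6) fires=6
i=8 t=14 v=5: → [14,18),[13,17),[12,16),[11,15); WM=6
i=9 t=15 v=2: → [15,19),[14,18),[13,17),[12,16); WM=6
i=10 t=15 v=5: → [15,19),[14,18),[13,17),[12,16); WM=6
i=11 t=16 v=3: → [16,20),[15,19),[14,18),[13,17); WM=14; [3,7) fires=9 [4,8) fires=9 [5,9) fires=9 [6,10) fires=9 [7,11) fires=8 [8,12) fires=7
i=12 t=8 v=4: DROP (t<14-0); WM=14
i=13 t=19 v=3: → [19,23),[18,22),[17,21),[16,20); WM=14
i=14 t=20 v=2: → [20,24),[19,23),[18,22),[17,21); WM=14
i=15 t=23 v=1: → [23,27),[22,26),[21,25),[20,24); WM=21; [11,15) fires=5 [12,16) fires=5 [13,17) fires=5 [14,18) fires=5 [15,19) fires=5 [16,20) fires=3 [17,21) fires=3
i=16 t=23 v=3: → [23,27),[22,26),[21,25),[20,24); WM=21
i=17 t=16 v=9: DROP (t<21-0); WM=21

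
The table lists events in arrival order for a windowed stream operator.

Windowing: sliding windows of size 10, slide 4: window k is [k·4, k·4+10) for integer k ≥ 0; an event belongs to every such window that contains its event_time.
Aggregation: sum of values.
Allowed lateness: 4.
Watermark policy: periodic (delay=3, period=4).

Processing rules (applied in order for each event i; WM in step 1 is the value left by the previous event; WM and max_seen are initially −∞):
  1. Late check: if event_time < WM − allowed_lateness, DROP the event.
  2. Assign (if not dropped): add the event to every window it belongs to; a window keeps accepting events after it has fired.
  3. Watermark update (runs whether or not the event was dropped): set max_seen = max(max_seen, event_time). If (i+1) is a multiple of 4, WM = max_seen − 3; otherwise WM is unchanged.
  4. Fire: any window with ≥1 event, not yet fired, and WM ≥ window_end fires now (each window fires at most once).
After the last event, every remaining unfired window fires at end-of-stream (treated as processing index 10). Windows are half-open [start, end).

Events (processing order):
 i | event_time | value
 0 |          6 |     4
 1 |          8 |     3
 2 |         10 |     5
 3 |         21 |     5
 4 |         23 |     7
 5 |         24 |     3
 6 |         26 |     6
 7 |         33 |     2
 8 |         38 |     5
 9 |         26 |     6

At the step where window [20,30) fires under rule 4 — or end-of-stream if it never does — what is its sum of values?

i=0 t=6 v=4: → [4,14),[0,10); WM=−∞
i=1 t=8 v=3: → [8,18),[4,14),[0,10); WM=−∞
i=2 t=10 v=5: → [8,18),[4,14); WM=−∞
i=3 t=21 v=5: → [20,30),[16,26),[12,22); WM=18; [0,10) fires=7 [4,14) fires=12 [8,18) fires=8
i=4 t=23 v=7: → [20,30),[16,26); WM=18
i=5 t=24 v=3: → [24,34),[20,30),[16,26); WM=18
i=6 t=26 v=6: → [24,34),[20,30); WM=18
i=7 t=33 v=2: → [32,42),[28,38),[24,34); WM=30; [12,22) fires=5 [16,26) fires=15 [20,30) fires=21
i=8 t=38 v=5: → [36,46),[32,42); WM=30
i=9 t=26 v=6: → [24,34),[20,30); WM=30

21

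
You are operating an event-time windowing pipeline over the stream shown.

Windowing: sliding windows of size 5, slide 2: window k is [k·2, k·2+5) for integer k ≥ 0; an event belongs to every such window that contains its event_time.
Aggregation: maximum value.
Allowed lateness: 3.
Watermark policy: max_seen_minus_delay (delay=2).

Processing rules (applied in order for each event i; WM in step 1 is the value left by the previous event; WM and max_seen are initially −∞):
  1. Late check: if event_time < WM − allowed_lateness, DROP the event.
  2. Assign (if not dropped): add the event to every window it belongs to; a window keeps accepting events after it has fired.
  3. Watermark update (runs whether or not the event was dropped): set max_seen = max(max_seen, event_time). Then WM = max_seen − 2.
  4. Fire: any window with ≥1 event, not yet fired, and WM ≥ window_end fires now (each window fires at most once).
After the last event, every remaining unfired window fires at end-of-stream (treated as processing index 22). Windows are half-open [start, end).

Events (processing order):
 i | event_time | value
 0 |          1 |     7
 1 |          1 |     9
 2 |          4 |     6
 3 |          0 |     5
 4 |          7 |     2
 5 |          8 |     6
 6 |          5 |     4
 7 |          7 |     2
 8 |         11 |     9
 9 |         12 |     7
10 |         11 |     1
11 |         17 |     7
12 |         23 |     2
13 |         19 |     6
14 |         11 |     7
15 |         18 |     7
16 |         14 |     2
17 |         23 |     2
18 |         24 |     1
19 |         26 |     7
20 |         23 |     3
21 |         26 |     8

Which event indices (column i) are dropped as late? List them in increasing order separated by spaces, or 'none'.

14 16

i=0 t=1 v=7: → [0,5); WM=-1
i=1 t=1 v=9: → [0,5); WM=-1
i=2 t=4 v=6: → [4,9),[2,7),[0,5); WM=2
i=3 t=0 v=5: → [0,5); WM=2
i=4 t=7 v=2: → [6,11),[4,9); WM=5; [0,5) fires=9
i=5 t=8 v=6: → [8,13),[6,11),[4,9); WM=6
i=6 t=5 v=4: → [4,9),[2,7); WM=6
i=7 t=7 v=2: → [6,11),[4,9); WM=6
i=8 t=11 v=9: → [10,15),[8,13); WM=9; [2,7) fires=6 [4,9) fires=6
i=9 t=12 v=7: → [12,17),[10,15),[8,13); WM=10
i=10 t=11 v=1: → [10,15),[8,13); WM=10
i=11 t=17 v=7: → [16,21),[14,19); WM=15; [6,11) fires=6 [8,13) fires=9 [10,15) fires=9
i=12 t=23 v=2: → [22,27),[20,25); WM=21; [12,17) fires=7 [14,19) fires=7 [16,21) fires=7
i=13 t=19 v=6: → [18,23),[16,21); WM=21
i=14 t=11 v=7: DROP (t<21-3); WM=21
i=15 t=18 v=7: → [18,23),[16,21),[14,19); WM=21
i=16 t=14 v=2: DROP (t<21-3); WM=21
i=17 t=23 v=2: → [22,27),[20,25); WM=21
i=18 t=24 v=1: → [24,29),[22,27),[20,25); WM=22
i=19 t=26 v=7: → [26,31),[24,29),[22,27); WM=24; [18,23) fires=7
i=20 t=23 v=3: → [22,27),[20,25); WM=24
i=21 t=26 v=8: → [26,31),[24,29),[22,27); WM=24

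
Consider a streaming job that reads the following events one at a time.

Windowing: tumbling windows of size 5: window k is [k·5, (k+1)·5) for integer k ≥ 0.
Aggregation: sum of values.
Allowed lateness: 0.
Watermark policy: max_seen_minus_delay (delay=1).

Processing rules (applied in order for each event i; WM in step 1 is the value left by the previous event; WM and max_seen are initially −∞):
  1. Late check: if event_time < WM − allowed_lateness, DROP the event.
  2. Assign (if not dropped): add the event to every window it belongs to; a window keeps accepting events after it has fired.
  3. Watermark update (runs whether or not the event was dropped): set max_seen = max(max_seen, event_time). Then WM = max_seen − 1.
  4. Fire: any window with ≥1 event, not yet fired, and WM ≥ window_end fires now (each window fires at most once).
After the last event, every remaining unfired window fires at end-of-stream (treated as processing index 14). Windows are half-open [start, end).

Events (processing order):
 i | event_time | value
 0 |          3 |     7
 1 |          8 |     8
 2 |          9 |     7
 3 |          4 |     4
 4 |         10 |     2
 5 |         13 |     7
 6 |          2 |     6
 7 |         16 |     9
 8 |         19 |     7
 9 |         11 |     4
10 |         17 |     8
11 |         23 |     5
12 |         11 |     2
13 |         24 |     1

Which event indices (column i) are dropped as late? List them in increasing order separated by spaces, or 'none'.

3 6 9 10 12

i=0 t=3 v=7: → [0,5); WM=2
i=1 t=8 v=8: → [5,10); WM=7; [0,5) fires=7
i=2 t=9 v=7: → [5,10); WM=8
i=3 t=4 v=4: DROP (t<8-0); WM=8
i=4 t=10 v=2: → [10,15); WM=9
i=5 t=13 v=7: → [10,15); WM=12; [5,10) fires=15
i=6 t=2 v=6: DROP (t<12-0); WM=12
i=7 t=16 v=9: → [15,20); WM=15; [10,15) fires=9
i=8 t=19 v=7: → [15,20); WM=18
i=9 t=11 v=4: DROP (t<18-0); WM=18
i=10 t=17 v=8: DROP (t<18-0); WM=18
i=11 t=23 v=5: → [20,25); WM=22; [15,20) fires=16
i=12 t=11 v=2: DROP (t<22-0); WM=22
i=13 t=24 v=1: → [20,25); WM=23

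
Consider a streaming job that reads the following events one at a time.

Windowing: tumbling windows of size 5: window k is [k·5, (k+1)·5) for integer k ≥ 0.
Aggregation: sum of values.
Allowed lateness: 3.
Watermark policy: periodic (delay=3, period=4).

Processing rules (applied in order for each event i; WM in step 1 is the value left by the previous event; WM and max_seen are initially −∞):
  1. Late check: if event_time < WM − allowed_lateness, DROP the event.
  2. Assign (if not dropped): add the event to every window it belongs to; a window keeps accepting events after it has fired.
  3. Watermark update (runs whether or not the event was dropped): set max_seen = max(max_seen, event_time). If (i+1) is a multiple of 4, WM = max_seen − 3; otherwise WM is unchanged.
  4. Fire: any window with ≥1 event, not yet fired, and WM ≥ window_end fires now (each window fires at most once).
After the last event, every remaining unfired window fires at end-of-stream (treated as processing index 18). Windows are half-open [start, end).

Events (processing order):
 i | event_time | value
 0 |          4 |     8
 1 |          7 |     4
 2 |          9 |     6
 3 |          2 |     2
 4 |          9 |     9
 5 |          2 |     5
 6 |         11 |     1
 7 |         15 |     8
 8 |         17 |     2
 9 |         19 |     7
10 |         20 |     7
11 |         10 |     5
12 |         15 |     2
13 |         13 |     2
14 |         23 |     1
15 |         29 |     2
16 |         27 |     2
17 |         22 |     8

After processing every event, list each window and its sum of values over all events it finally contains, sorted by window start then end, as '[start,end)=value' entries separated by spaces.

[0,5)=10 [5,10)=19 [10,15)=6 [15,20)=19 [20,25)=8 [25,30)=4

i=0 t=4 v=8: → [0,5); WM=−∞
i=1 t=7 v=4: → [5,10); WM=−∞
i=2 t=9 v=6: → [5,10); WM=−∞
i=3 t=2 v=2: → [0,5); WM=6; [0,5) fires=10
i=4 t=9 v=9: → [5,10); WM=6
i=5 t=2 v=5: DROP (t<6-3); WM=6
i=6 t=11 v=1: → [10,15); WM=6
i=7 t=15 v=8: → [15,20); WM=12; [5,10) fires=19
i=8 t=17 v=2: → [15,20); WM=12
i=9 t=19 v=7: → [15,20); WM=12
i=10 t=20 v=7: → [20,25); WM=12
i=11 t=10 v=5: → [10,15); WM=17; [10,15) fires=6
i=12 t=15 v=2: → [15,20); WM=17
i=13 t=13 v=2: DROP (t<17-3); WM=17
i=14 t=23 v=1: → [20,25); WM=17
i=15 t=29 v=2: → [25,30); WM=26; [15,20) fires=19 [20,25) fires=8
i=16 t=27 v=2: → [25,30); WM=26
i=17 t=22 v=8: DROP (t<26-3); WM=26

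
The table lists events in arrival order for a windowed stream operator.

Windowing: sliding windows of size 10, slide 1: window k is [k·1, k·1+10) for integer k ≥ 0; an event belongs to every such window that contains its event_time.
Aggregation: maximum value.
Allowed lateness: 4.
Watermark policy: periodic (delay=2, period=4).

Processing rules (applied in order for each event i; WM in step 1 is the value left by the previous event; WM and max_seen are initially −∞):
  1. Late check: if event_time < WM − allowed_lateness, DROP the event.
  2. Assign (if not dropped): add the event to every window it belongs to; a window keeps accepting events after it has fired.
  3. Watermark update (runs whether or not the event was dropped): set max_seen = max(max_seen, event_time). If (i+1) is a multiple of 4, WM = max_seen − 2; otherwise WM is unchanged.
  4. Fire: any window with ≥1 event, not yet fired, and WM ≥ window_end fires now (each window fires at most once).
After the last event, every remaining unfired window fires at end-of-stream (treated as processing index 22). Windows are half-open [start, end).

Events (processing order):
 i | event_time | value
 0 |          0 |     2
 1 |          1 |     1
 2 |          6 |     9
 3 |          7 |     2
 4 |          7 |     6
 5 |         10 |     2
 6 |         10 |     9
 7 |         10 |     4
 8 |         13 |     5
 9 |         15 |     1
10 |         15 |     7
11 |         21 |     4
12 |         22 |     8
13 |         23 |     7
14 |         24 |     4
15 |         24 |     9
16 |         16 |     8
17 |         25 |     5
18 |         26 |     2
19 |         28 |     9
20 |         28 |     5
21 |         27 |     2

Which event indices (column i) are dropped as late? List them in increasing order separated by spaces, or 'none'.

16

i=0 t=0 v=2: → [0,10); WM=−∞
i=1 t=1 v=1: → [1,11),[0,10); WM=−∞
i=2 t=6 v=9: → [6,16),[5,15),[4,14),[3,13),[2,12),[1,11),[0,10); WM=−∞
i=3 t=7 v=2: → [7,17),[6,16),[5,15),[4,14),[3,13),[2,12),[1,11),[0,10); WM=5
i=4 t=7 v=6: → [7,17),[6,16),[5,15),[4,14),[3,13),[2,12),[1,11),[0,10); WM=5
i=5 t=10 v=2: → [10,20),[9,19),[8,18),[7,17),[6,16),[5,15),[4,14),[3,13),[2,12),[1,11); WM=5
i=6 t=10 v=9: → [10,20),[9,19),[8,18),[7,17),[6,16),[5,15),[4,14),[3,13),[2,12),[1,11); WM=5
i=7 t=10 v=4: → [10,20),[9,19),[8,18),[7,17),[6,16),[5,15),[4,14),[3,13),[2,12),[1,11); WM=8
i=8 t=13 v=5: → [13,23),[12,22),[11,21),[10,20),[9,19),[8,18),[7,17),[6,16),[5,15),[4,14); WM=8
i=9 t=15 v=1: → [15,25),[14,24),[13,23),[12,22),[11,21),[10,20),[9,19),[8,18),[7,17),[6,16); WM=8
i=10 t=15 v=7: → [15,25),[14,24),[13,23),[12,22),[11,21),[10,20),[9,19),[8,18),[7,17),[6,16); WM=8
i=11 t=21 v=4: → [21,31),[20,30),[19,29),[18,28),[17,27),[16,26),[15,25),[14,24),[13,23),[12,22); WM=19; [0,10) fires=9 [1,11) fires=9 [2,12) fires=9 [3,13) fires=9 [4,14) fires=9 [5,15) fires=9 [6,16) fires=9 [7,17) fires=9 [8,18) fires=9 [9,19) fires=9
i=12 t=22 v=8: → [22,32),[21,31),[20,30),[19,29),[18,28),[17,27),[16,26),[15,25),[14,24),[13,23); WM=19
i=13 t=23 v=7: → [23,33),[22,32),[21,31),[20,30),[19,29),[18,28),[17,27),[16,26),[15,25),[14,24); WM=19
i=14 t=24 v=4: → [24,34),[23,33),[22,32),[21,31),[20,30),[19,29),[18,28),[17,27),[16,26),[15,25); WM=19
i=15 t=24 v=9: → [24,34),[23,33),[22,32),[21,31),[20,30),[19,29),[18,28),[17,27),[16,26),[15,25); WM=22; [10,20) fires=9 [11,21) fires=7 [12,22) fires=7
i=16 t=16 v=8: DROP (t<22-4); WM=22
i=17 t=25 v=5: → [25,35),[24,34),[23,33),[22,32),[21,31),[20,30),[19,29),[18,28),[17,27),[16,26); WM=22
i=18 t=26 v=2: → [26,36),[25,35),[24,34),[23,33),[22,32),[21,31),[20,30),[19,29),[18,28),[17,27); WM=22
i=19 t=28 v=9: → [28,38),[27,37),[26,36),[25,35),[24,34),[23,33),[22,32),[21,31),[20,30),[19,29); WM=26; [13,23) fires=8 [14,24) fires=8 [15,25) fires=9 [16,26) fires=9
i=20 t=28 v=5: → [28,38),[27,37),[26,36),[25,35),[24,34),[23,33),[22,32),[21,31),[20,30),[19,29); WM=26
i=21 t=27 v=2: → [27,37),[26,36),[25,35),[24,34),[23,33),[22,32),[21,31),[20,30),[19,29),[18,28); WM=26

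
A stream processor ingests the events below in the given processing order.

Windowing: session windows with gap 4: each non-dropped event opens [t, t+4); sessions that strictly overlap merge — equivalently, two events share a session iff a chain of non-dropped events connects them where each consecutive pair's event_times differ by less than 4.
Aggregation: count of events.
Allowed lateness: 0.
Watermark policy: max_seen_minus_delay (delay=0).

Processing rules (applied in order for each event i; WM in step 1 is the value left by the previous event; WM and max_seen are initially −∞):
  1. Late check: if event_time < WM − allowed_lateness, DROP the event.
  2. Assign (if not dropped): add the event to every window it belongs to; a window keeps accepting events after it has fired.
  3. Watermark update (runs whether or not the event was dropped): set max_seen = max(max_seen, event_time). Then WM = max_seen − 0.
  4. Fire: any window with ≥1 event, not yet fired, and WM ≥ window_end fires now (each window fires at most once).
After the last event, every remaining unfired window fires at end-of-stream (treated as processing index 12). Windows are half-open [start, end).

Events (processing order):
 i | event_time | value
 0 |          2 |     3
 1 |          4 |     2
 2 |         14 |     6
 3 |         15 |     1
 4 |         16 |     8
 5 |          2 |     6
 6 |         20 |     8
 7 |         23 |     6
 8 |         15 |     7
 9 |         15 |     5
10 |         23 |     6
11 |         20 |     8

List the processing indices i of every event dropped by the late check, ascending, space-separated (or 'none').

5 8 9 11

i=0 t=2 v=3: → [2,6); WM=2
i=1 t=4 v=2: → [2,8); WM=4
i=2 t=14 v=6: → [14,18); WM=14
i=3 t=15 v=1: → [14,19); WM=15
i=4 t=16 v=8: → [14,20); WM=16
i=5 t=2 v=6: DROP (t<16-0); WM=16
i=6 t=20 v=8: → [20,24); WM=20
i=7 t=23 v=6: → [20,27); WM=23
i=8 t=15 v=7: DROP (t<23-0); WM=23
i=9 t=15 v=5: DROP (t<23-0); WM=23
i=10 t=23 v=6: → [20,27); WM=23
i=11 t=20 v=8: DROP (t<23-0); WM=23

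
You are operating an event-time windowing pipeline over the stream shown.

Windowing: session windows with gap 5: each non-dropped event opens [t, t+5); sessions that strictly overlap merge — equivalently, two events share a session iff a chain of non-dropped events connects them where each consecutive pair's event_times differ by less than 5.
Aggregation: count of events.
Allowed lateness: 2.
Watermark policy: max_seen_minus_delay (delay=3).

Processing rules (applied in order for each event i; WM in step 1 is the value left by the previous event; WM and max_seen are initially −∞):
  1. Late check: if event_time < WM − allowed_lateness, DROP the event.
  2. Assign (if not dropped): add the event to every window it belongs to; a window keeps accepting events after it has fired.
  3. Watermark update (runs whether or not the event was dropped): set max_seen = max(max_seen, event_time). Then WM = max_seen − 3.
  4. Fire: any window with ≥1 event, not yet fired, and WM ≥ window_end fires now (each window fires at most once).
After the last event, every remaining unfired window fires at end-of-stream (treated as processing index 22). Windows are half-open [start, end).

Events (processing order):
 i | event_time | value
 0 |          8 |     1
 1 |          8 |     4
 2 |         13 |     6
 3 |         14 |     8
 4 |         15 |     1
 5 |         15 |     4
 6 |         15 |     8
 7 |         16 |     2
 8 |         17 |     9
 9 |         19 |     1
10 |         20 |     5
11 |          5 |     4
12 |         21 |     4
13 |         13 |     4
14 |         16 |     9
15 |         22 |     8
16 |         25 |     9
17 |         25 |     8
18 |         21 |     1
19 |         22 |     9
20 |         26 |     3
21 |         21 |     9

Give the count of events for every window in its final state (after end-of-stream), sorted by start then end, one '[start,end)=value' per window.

[8,13)=2 [13,31)=18

i=0 t=8 v=1: → [8,13); WM=5
i=1 t=8 v=4: → [8,13); WM=5
i=2 t=13 v=6: → [13,18); WM=10
i=3 t=14 v=8: → [13,19); WM=11
i=4 t=15 v=1: → [13,20); WM=12
i=5 t=15 v=4: → [13,20); WM=12
i=6 t=15 v=8: → [13,20); WM=12
i=7 t=16 v=2: → [13,21); WM=13
i=8 t=17 v=9: → [13,22); WM=14
i=9 t=19 v=1: → [13,24); WM=16
i=10 t=20 v=5: → [13,25); WM=17
i=11 t=5 v=4: DROP (t<17-2); WM=17
i=12 t=21 v=4: → [13,26); WM=18
i=13 t=13 v=4: DROP (t<18-2); WM=18
i=14 t=16 v=9: → [13,26); WM=18
i=15 t=22 v=8: → [13,27); WM=19
i=16 t=25 v=9: → [13,30); WM=22
i=17 t=25 v=8: → [13,30); WM=22
i=18 t=21 v=1: → [13,30); WM=22
i=19 t=22 v=9: → [13,30); WM=22
i=20 t=26 v=3: → [13,31); WM=23
i=21 t=21 v=9: → [13,31); WM=23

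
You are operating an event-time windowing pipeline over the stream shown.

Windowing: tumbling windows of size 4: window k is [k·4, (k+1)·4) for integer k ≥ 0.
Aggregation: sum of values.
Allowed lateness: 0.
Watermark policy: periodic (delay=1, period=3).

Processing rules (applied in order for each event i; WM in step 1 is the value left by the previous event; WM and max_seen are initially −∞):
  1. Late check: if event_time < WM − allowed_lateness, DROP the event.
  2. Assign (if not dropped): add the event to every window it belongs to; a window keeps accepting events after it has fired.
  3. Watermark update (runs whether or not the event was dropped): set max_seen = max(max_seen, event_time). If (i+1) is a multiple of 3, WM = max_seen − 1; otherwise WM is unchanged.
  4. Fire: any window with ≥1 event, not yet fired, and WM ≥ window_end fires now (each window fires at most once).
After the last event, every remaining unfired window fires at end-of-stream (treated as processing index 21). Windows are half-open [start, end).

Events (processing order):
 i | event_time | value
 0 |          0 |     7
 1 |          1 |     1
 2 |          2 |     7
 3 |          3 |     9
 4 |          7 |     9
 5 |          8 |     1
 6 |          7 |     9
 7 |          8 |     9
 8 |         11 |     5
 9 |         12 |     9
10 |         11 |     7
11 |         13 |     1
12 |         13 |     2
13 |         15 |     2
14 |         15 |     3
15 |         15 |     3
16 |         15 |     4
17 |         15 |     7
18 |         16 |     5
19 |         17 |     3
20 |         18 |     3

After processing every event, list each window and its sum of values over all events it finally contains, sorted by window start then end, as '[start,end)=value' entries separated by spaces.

i=0 t=0 v=7: → [0,4); WM=−∞
i=1 t=1 v=1: → [0,4); WM=−∞
i=2 t=2 v=7: → [0,4); WM=1
i=3 t=3 v=9: → [0,4); WM=1
i=4 t=7 v=9: → [4,8); WM=1
i=5 t=8 v=1: → [8,12); WM=7; [0,4) fires=24
i=6 t=7 v=9: → [4,8); WM=7
i=7 t=8 v=9: → [8,12); WM=7
i=8 t=11 v=5: → [8,12); WM=10; [4,8) fires=18
i=9 t=12 v=9: → [12,16); WM=10
i=10 t=11 v=7: → [8,12); WM=10
i=11 t=13 v=1: → [12,16); WM=12; [8,12) fires=22
i=12 t=13 v=2: → [12,16); WM=12
i=13 t=15 v=2: → [12,16); WM=12
i=14 t=15 v=3: → [12,16); WM=14
i=15 t=15 v=3: → [12,16); WM=14
i=16 t=15 v=4: → [12,16); WM=14
i=17 t=15 v=7: → [12,16); WM=14
i=18 t=16 v=5: → [16,20); WM=14
i=19 t=17 v=3: → [16,20); WM=14
i=20 t=18 v=3: → [16,20); WM=17; [12,16) fires=31

[0,4)=24 [4,8)=18 [8,12)=22 [12,16)=31 [16,20)=11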